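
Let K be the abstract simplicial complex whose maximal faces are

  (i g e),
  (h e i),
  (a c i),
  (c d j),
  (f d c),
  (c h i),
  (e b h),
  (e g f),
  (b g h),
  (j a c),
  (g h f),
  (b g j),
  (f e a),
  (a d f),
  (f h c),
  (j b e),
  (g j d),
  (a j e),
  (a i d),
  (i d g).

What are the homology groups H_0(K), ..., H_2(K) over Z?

K has 10 vertices, 30 edges, 20 triangles.
rank ∂_0 = 0, rank ∂_1 = 9 ⇒ b_0 = 10 − 0 − 9 = 1; all invariant factors of ∂_1 are 1 so no torsion. So H_0 ≅ Z.
rank ∂_1 = 9, rank ∂_2 = 20 ⇒ b_1 = 30 − 9 − 20 = 1; ∂_2 has invariant factor(s) [2] giving torsion. So H_1 ≅ Z ⊕ Z_2.
rank ∂_2 = 20, rank ∂_3 = 0 ⇒ b_2 = 20 − 20 − 0 = 0. So H_2 ≅ 0.

H_0 ≅ Z,  H_1 ≅ Z ⊕ Z_2,  H_2 = 0.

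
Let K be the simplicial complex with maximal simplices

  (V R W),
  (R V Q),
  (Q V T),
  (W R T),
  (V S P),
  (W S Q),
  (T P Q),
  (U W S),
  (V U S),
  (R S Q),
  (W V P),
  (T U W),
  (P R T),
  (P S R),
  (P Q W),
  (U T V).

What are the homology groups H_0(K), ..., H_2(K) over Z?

We work with the vertex ordering P < Q < R < S < T < U < V < W. The simplices of K, each written with vertices in increasing order, are:

  0-simplices (8): P, Q, R, S, T, U, V, W
  1-simplices (24): PQ, PR, PS, PT, PV, PW, QR, QS, QT, QV, QW, RS, RT, RV, RW, SU, SV, SW, TU, TV, TW, UV, UW, VW
  2-simplices (16): PQT, PQW, PRS, PRT, PSV, PVW, QRS, QRV, QSW, QTV, RTW, RVW, SUV, SUW, TUV, TUW

so the chain groups are C_0 ≅ Z^8, C_1 ≅ Z^24, C_2 ≅ Z^16.

Boundary ∂_1: C_1 → C_0 maps an edge to its endpoints' difference, ∂[p,q] = q − p.
The 8×24 boundary matrix has rank 7 and Smith normal form diag(1,1,1,1,1,1,1).

∂_2: C_2 → C_1 acts by ∂[p,q,r] = [q,r] − [p,r] + [p,q]. For instance
  ∂PRT = RT − PT + PR,
  ∂RTW = TW − RW + RT.
As a 24×16 matrix over Z this has rank 15, with invariant factors (1,1,1,1,1,1,1,1,1,1,1,1,1,1,1).

Reading off H_k = ker ∂_k / im ∂_{k+1}:

  H_0: rank C_0 − rank ∂_1 = 8 − 7 = 1, and the invariant factors of ∂_1 are all 1, so H_0 ≅ Z.
  H_1: rank ker ∂_1 − rank ∂_2 = (24 − 7) − 15 = 2, and the invariant factors of ∂_2 are all 1, so H_1 ≅ Z^2.
  H_2: rank ker ∂_2 − rank ∂_3 = (16 − 15) − 0 = 1, and there is no ∂_3, so H_2 ≅ Z.

(K is a triangulation of the torus T^2.)

H_0 = Z,  H_1 = Z^2,  H_2 = Z.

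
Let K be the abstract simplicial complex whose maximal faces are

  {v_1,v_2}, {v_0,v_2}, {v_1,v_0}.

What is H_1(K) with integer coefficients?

We work with the vertex ordering v_0 < v_1 < v_2. The simplices of K, each written with vertices in increasing order, are:

  0-simplices (3): [v_0], [v_1], [v_2]
  1-simplices (3): [v_0,v_1], [v_0,v_2], [v_1,v_2]

Hence C_0 ≅ Z^3, C_1 ≅ Z^3.

The boundary map ∂_1: C_1 → C_0 is given by ∂[p,q] = [q] − [p]. For instance
  ∂[v_1,v_2] = [v_2] − [v_1].
This gives a 3×3 integer matrix of rank 2; reducing to Smith normal form yields diagonal entries (1,1).

Computing H_k = (kernel of ∂_k) / (image of ∂_{k+1}):

  H_1: rank ker ∂_1 − rank ∂_2 = (3 − 2) − 0 = 1, and there is no ∂_2, so H_1 = Z.

H_1 = Z.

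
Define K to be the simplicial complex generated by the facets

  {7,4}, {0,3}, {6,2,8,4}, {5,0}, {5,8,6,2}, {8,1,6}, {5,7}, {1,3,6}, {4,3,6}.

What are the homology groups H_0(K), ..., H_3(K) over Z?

Fix the vertex order 0 < 1 < 2 < 3 < 4 < 5 < 6 < 7 < 8 and write every simplex with vertices in increasing order. Then dim K = 3 and the simplices of K are:

  0-simplices (9): [0], [1], [2], [3], [4], [5], [6], [7], [8]
  1-simplices (18): [0,3], [0,5], [1,3], [1,6], [1,8], [2,4], [2,5], [2,6], [2,8], [3,4], [3,6], [4,6], [4,7], [4,8], [5,6], [5,7], [5,8], [6,8]
  2-simplices (10): [1,3,6], [1,6,8], [2,4,6], [2,4,8], [2,5,6], [2,5,8], [2,6,8], [3,4,6], [4,6,8], [5,6,8]
  3-simplices (2): [2,4,6,8], [2,5,6,8]

giving chain groups C_0 ≅ Z^9, C_1 ≅ Z^18, C_2 ≅ Z^10, C_3 ≅ Z^2.

∂_1: C_1 → C_0 sends each edge [p,q] (with p < q) to q − p.
As a 9×18 matrix over Z this has rank 8, with invariant factors (1,1,1,1,1,1,1,1).

Boundary ∂_2: C_2 → C_1 acts by ∂[p,q,r] = [q,r] − [p,r] + [p,q]. For instance
  ∂[2,5,6] = [5,6] − [2,6] + [2,5],
  ∂[1,3,6] = [3,6] − [1,6] + [1,3].
This gives a 18×10 integer matrix of rank 8; reducing to Smith normal form yields diagonal entries (1,1,1,1,1,1,1,1).

∂_3: C_3 → C_2 sends each 3-simplex σ to the alternating sum Σ_i (−1)^i (σ with its i-th vertex removed). For instance
  ∂[2,4,6,8] = [4,6,8] − [2,6,8] + [2,4,8] − [2,4,6],
  ∂[2,5,6,8] = [5,6,8] − [2,6,8] + [2,5,8] − [2,5,6].
This gives a 10×2 integer matrix of rank 2; reducing to Smith normal form yields diagonal entries (1,1).

Reading off H_k = ker ∂_k / im ∂_{k+1}:

  H_0: rank C_0 − rank ∂_1 = 9 − 8 = 1, and the invariant factors of ∂_1 are all 1, so H_0 ≅ Z.
  H_1: rank ker ∂_1 − rank ∂_2 = (18 − 8) − 8 = 2, and the invariant factors of ∂_2 are all 1, so H_1 ≅ Z^2.
  H_2: rank ker ∂_2 − rank ∂_3 = (10 − 8) − 2 = 0, and the invariant factors of ∂_3 are all 1, so H_2 ≅ 0.
  H_3: rank ker ∂_3 − rank ∂_4 = (2 − 2) − 0 = 0, and there is no ∂_4, so H_3 ≅ 0.

H_0 ≅ Z,  H_1 ≅ Z^2,  H_2 = 0,  H_3 = 0.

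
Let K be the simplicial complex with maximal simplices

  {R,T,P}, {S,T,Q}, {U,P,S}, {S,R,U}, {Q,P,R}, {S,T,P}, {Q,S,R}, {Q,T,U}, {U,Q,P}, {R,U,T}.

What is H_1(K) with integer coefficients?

H_1 = Z/2Z.

We work with the vertex ordering P < Q < R < S < T < U. The simplices of K, each written with vertices in increasing order, are:

  0-simplices (6): P, Q, R, S, T, U
  1-simplices (15): PQ, PR, PS, PT, PU, QR, QS, QT, QU, RS, RT, RU, ST, SU, TU
  2-simplices (10): PQR, PQU, PRT, PST, PSU, QRS, QST, QTU, RSU, RTU

giving chain groups C_0 ≅ Z^6, C_1 ≅ Z^15, C_2 ≅ Z^10.

∂_1: C_1 → C_0 sends each edge [p,q] (with p < q) to q − p. For instance
  ∂RU = U − R.
The resulting 6×15 matrix has rank 5, and its Smith normal form has invariant factors (1,1,1,1,1).

Boundary ∂_2: C_2 → C_1 acts by ∂[p,q,r] = [q,r] − [p,r] + [p,q]. For instance
  ∂RSU = SU − RU + RS,
  ∂PSU = SU − PU + PS.
The 15×10 boundary matrix has rank 10 and Smith normal form diag(1,1,1,1,1,1,1,1,1,2).

Now H_k = ker ∂_k / im ∂_{k+1}, so:

  H_1: rank ker ∂_1 − rank ∂_2 = (15 − 5) − 10 = 0, and ∂_2 has invariant factor 2 > 1, so H_1 = Z/2Z.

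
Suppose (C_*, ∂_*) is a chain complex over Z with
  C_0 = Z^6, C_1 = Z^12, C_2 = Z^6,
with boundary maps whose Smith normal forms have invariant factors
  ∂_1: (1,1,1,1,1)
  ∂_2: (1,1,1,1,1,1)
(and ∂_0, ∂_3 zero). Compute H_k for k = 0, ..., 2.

H_0 = Z,  H_1 = Z,  H_2 = 0.

H_0: b_0 = 6 − 0 − 5 = 1; torsion from ∂_1 factors > 1: none. So H_0 = Z.
H_1: b_1 = 12 − 5 − 6 = 1; torsion from ∂_2 factors > 1: none. So H_1 = Z.
H_2: b_2 = 6 − 6 − 0 = 0; torsion from ∂_3 factors > 1: none. So H_2 = 0.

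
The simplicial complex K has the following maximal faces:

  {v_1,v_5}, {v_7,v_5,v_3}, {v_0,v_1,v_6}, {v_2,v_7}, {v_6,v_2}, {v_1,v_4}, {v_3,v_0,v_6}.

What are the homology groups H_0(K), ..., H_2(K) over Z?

H_0 = Z,  H_1 = Z^2,  H_2 = 0.

Take the total order v_0 < v_1 < v_2 < v_3 < v_4 < v_5 < v_6 < v_7 on the vertex set. Then K (dimension 2) consists of the simplices:

  0-simplices (8): [v_0], [v_1], [v_2], [v_3], [v_4], [v_5], [v_6], [v_7]
  1-simplices (12): [v_0,v_1], [v_0,v_3], [v_0,v_6], [v_1,v_4], [v_1,v_5], [v_1,v_6], [v_2,v_6], [v_2,v_7], [v_3,v_5], [v_3,v_6], [v_3,v_7], [v_5,v_7]
  2-simplices (3): [v_0,v_1,v_6], [v_0,v_3,v_6], [v_3,v_5,v_7]

giving chain groups C_0 ≅ Z^8, C_1 ≅ Z^12, C_2 ≅ Z^3.

The boundary map ∂_1: C_1 → C_0 is given by ∂[p,q] = [q] − [p]. For instance
  ∂[v_1,v_4] = [v_4] − [v_1].
This gives a 8×12 integer matrix of rank 7; reducing to Smith normal form yields diagonal entries (1,1,1,1,1,1,1).

∂_2: C_2 → C_1 maps a triangle to the signed sum of its edges. For instance
  ∂[v_3,v_5,v_7] = [v_5,v_7] − [v_3,v_7] + [v_3,v_5],
  ∂[v_0,v_1,v_6] = [v_1,v_6] − [v_0,v_6] + [v_0,v_1].
The 12×3 boundary matrix has rank 3 and Smith normal form diag(1,1,1).

Reading off H_k = ker ∂_k / im ∂_{k+1}:

  H_0: rank C_0 − rank ∂_1 = 8 − 7 = 1, and the invariant factors of ∂_1 are all 1, so H_0 = Z.
  H_1: rank ker ∂_1 − rank ∂_2 = (12 − 7) − 3 = 2, and the invariant factors of ∂_2 are all 1, so H_1 = Z^2.
  H_2: rank ker ∂_2 − rank ∂_3 = (3 − 3) − 0 = 0, and there is no ∂_3, so H_2 = 0.

As a check, the Euler characteristic is 8 − 12 + 3 = -1, which agrees with 1 − 2 + 0 = -1.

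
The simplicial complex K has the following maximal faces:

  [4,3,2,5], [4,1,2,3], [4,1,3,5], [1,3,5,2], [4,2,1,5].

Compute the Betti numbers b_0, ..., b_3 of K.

K has 5 vertices, 10 edges, 10 triangles, 5 3-simplices.
rank ∂_0 = 0, rank ∂_1 = 4 ⇒ b_0 = 5 − 0 − 4 = 1; all invariant factors of ∂_1 are 1 so no torsion. So H_0 = Z.
rank ∂_1 = 4, rank ∂_2 = 6 ⇒ b_1 = 10 − 4 − 6 = 0; all invariant factors of ∂_2 are 1 so no torsion. So H_1 = 0.
rank ∂_2 = 6, rank ∂_3 = 4 ⇒ b_2 = 10 − 6 − 4 = 0; all invariant factors of ∂_3 are 1 so no torsion. So H_2 = 0.
rank ∂_3 = 4, rank ∂_4 = 0 ⇒ b_3 = 5 − 4 − 0 = 1. So H_3 = Z.

b_0 = 1, b_1 = 0, b_2 = 0, b_3 = 1.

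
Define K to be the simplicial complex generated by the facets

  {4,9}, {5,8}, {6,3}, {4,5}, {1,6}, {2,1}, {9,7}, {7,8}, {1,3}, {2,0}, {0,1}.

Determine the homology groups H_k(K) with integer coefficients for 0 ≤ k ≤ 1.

H_0 ≅ Z^2,  H_1 ≅ Z^3.

K has 10 vertices, 11 edges.
rank ∂_0 = 0, rank ∂_1 = 8 ⇒ b_0 = 10 − 0 − 8 = 2; all invariant factors of ∂_1 are 1 so no torsion. So H_0 = Z^2.
rank ∂_1 = 8, rank ∂_2 = 0 ⇒ b_1 = 11 − 8 − 0 = 3. So H_1 = Z^3.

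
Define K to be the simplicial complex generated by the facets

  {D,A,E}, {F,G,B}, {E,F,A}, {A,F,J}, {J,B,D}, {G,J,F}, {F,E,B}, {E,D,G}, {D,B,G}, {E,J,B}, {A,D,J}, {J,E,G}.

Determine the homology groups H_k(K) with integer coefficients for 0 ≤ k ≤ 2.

H_0 ≅ Z,  H_1 ≅ Z_2,  H_2 = 0.

Take the total order A < B < D < E < F < G < J on the vertex set. Then K (dimension 2) consists of the simplices:

  0-simplices (7): A, B, D, E, F, G, J
  1-simplices (18): AD, AE, AF, AJ, BD, BE, BF, BG, BJ, DE, DG, DJ, EF, EG, EJ, FG, FJ, GJ
  2-simplices (12): ADE, ADJ, AEF, AFJ, BDG, BDJ, BEF, BEJ, BFG, DEG, EGJ, FGJ

Hence C_0 ≅ Z^7, C_1 ≅ Z^18, C_2 ≅ Z^12.

The boundary map ∂_1: C_1 → C_0 sends each edge [p,q] (with p < q) to q − p. For instance
  ∂DJ = J − D.
The resulting 7×18 matrix has rank 6, and its Smith normal form has invariant factors (1,1,1,1,1,1).

∂_2: C_2 → C_1 maps a triangle to the signed sum of its edges. For instance
  ∂EGJ = GJ − EJ + EG,
  ∂AFJ = FJ − AJ + AF.
As a 18×12 matrix over Z this has rank 12, with invariant factors (1,1,1,1,1,1,1,1,1,1,1,2).

From H_k ≅ ker(∂_k) / im(∂_{k+1}) we obtain:

  H_0: rank C_0 − rank ∂_1 = 7 − 6 = 1, and the invariant factors of ∂_1 are all 1, so H_0 ≅ Z.
  H_1: rank ker ∂_1 − rank ∂_2 = (18 − 6) − 12 = 0, and ∂_2 has invariant factor 2 > 1, so H_1 ≅ Z_2.
  H_2: rank ker ∂_2 − rank ∂_3 = (12 − 12) − 0 = 0, and there is no ∂_3, so H_2 ≅ 0.

As a check, the Euler characteristic is 7 − 18 + 12 = 1, which agrees with 1 − 0 + 0 = 1.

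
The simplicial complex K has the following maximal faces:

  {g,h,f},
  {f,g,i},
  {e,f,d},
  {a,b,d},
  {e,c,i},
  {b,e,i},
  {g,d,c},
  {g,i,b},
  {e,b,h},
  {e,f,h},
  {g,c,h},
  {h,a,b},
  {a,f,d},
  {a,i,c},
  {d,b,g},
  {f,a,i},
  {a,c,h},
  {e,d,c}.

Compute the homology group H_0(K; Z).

H_0 = Z.

Order the vertices as a < b < c < d < e < f < g < h < i. Listing each simplex with vertices in this order, K has dimension 2 with simplices:

  0-simplices (9): a, b, c, d, e, f, g, h, i
  1-simplices (27): ab, ac, ad, af, ah, ai, bd, be, bg, bh, bi, cd, ce, cg, ch, ci, de, df, dg, ef, eh, ei, fg, fh, fi, gh, gi
  2-simplices (18): abd, abh, ach, aci, adf, afi, bdg, beh, bei, bgi, cde, cdg, cei, cgh, def, efh, fgh, fgi

giving chain groups C_0 ≅ Z^9, C_1 ≅ Z^27, C_2 ≅ Z^18.

Boundary ∂_1: C_1 → C_0 maps an edge to its endpoints' difference, ∂[p,q] = q − p.
This gives a 9×27 integer matrix of rank 8; reducing to Smith normal form yields diagonal entries (1,1,1,1,1,1,1,1).

Boundary ∂_2: C_2 → C_1 acts by ∂[p,q,r] = [q,r] − [p,r] + [p,q]. For instance
  ∂adf = df − af + ad,
  ∂afi = fi − ai + af.
As a 27×18 matrix over Z this has rank 17, with invariant factors (1,1,1,1,1,1,1,1,1,1,1,1,1,1,1,1,1).

Computing H_k = (kernel of ∂_k) / (image of ∂_{k+1}):

  H_0: rank C_0 − rank ∂_1 = 9 − 8 = 1, and the invariant factors of ∂_1 are all 1, so H_0 = Z.

(K is a triangulation of the torus T^2.)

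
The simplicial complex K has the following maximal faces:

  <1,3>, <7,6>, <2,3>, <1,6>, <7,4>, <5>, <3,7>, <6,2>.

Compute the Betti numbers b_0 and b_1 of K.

b_0 = 2, b_1 = 2.

Fix the vertex order 1 < 2 < 3 < 4 < 5 < 6 < 7 and write every simplex with vertices in increasing order. Then dim K = 1 and the simplices of K are:

  0-simplices (7): [1], [2], [3], [4], [5], [6], [7]
  1-simplices (7): [1,3], [1,6], [2,3], [2,6], [3,7], [4,7], [6,7]

Hence C_0 ≅ Z^7, C_1 ≅ Z^7.

The boundary map ∂_1: C_1 → C_0 sends each edge [p,q] (with p < q) to q − p. For instance
  ∂[1,6] = [6] − [1].
As a 7×7 matrix over Z this has rank 5, with invariant factors (1,1,1,1,1).

Now H_k = ker ∂_k / im ∂_{k+1}, so:

  H_0: rank C_0 − rank ∂_1 = 7 − 5 = 2, and the invariant factors of ∂_1 are all 1, so H_0 ≅ Z^2.
  H_1: rank ker ∂_1 − rank ∂_2 = (7 − 5) − 0 = 2, and there is no ∂_2, so H_1 ≅ Z^2.

Hence the Betti numbers are b_0 = 2, b_1 = 2.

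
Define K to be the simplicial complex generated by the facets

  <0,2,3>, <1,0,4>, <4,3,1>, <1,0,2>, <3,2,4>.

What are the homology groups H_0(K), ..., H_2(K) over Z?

H_0 ≅ Z,  H_1 ≅ Z,  H_2 = 0.

We work with the vertex ordering 0 < 1 < 2 < 3 < 4. The simplices of K, each written with vertices in increasing order, are:

  0-simplices (5): [0], [1], [2], [3], [4]
  1-simplices (10): [0,1], [0,2], [0,3], [0,4], [1,2], [1,3], [1,4], [2,3], [2,4], [3,4]
  2-simplices (5): [0,1,2], [0,1,4], [0,2,3], [1,3,4], [2,3,4]

giving chain groups C_0 ≅ Z^5, C_1 ≅ Z^10, C_2 ≅ Z^5.

Boundary ∂_1: C_1 → C_0 is given by ∂[p,q] = [q] − [p]. For instance
  ∂[1,2] = [2] − [1].
The resulting 5×10 matrix has rank 4, and its Smith normal form has invariant factors (1,1,1,1).

∂_2: C_2 → C_1 acts by ∂[p,q,r] = [q,r] − [p,r] + [p,q]. For instance
  ∂[2,3,4] = [3,4] − [2,4] + [2,3],
  ∂[0,1,4] = [1,4] − [0,4] + [0,1].
This gives a 10×5 integer matrix of rank 5; reducing to Smith normal form yields diagonal entries (1,1,1,1,1).

Now H_k = ker ∂_k / im ∂_{k+1}, so:

  H_0: rank C_0 − rank ∂_1 = 5 − 4 = 1, and the invariant factors of ∂_1 are all 1, so H_0 ≅ Z.
  H_1: rank ker ∂_1 − rank ∂_2 = (10 − 4) − 5 = 1, and the invariant factors of ∂_2 are all 1, so H_1 ≅ Z.
  H_2: rank ker ∂_2 − rank ∂_3 = (5 − 5) − 0 = 0, and there is no ∂_3, so H_2 ≅ 0.

As a check, the Euler characteristic is 5 − 10 + 5 = 0, which agrees with 1 − 1 + 0 = 0.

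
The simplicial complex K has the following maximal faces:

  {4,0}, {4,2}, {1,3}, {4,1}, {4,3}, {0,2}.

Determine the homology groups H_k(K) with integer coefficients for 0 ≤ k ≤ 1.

H_0 ≅ Z,  H_1 ≅ Z^2.

Fix the vertex order 0 < 1 < 2 < 3 < 4 and write every simplex with vertices in increasing order. Then dim K = 1 and the simplices of K are:

  0-simplices (5): [0], [1], [2], [3], [4]
  1-simplices (6): [0,2], [0,4], [1,3], [1,4], [2,4], [3,4]

giving chain groups C_0 ≅ Z^5, C_1 ≅ Z^6.

Boundary ∂_1: C_1 → C_0 maps an edge to its endpoints' difference, ∂[p,q] = q − p. For instance
  ∂[1,3] = [3] − [1].
The 5×6 boundary matrix has rank 4 and Smith normal form diag(1,1,1,1).

From H_k ≅ ker(∂_k) / im(∂_{k+1}) we obtain:

  H_0: rank C_0 − rank ∂_1 = 5 − 4 = 1, and the invariant factors of ∂_1 are all 1, so H_0 = Z.
  H_1: rank ker ∂_1 − rank ∂_2 = (6 − 4) − 0 = 2, and there is no ∂_2, so H_1 = Z^2.

As a check, the Euler characteristic is 5 − 6 = -1, which agrees with 1 − 2 = -1.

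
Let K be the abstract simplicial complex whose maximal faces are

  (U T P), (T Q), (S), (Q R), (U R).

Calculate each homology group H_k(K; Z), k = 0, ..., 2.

Fix the vertex order P < Q < R < S < T < U and write every simplex with vertices in increasing order. Then dim K = 2 and the simplices of K are:

  0-simplices (6): P, Q, R, S, T, U
  1-simplices (6): PT, PU, QR, QT, RU, TU
  2-simplices (1): PTU

giving chain groups C_0 ≅ Z^6, C_1 ≅ Z^6, C_2 ≅ Z^1.

Boundary ∂_1: C_1 → C_0 maps an edge to its endpoints' difference, ∂[p,q] = q − p. For instance
  ∂TU = U − T.
The resulting 6×6 matrix has rank 4, and its Smith normal form has invariant factors (1,1,1,1).

Boundary ∂_2: C_2 → C_1 acts by ∂[p,q,r] = [q,r] − [p,r] + [p,q]. For instance
  ∂PTU = TU − PU + PT.
The resulting 6×1 matrix has rank 1, and its Smith normal form has invariant factors (1).

Reading off H_k = ker ∂_k / im ∂_{k+1}:

  H_0: rank C_0 − rank ∂_1 = 6 − 4 = 2, and the invariant factors of ∂_1 are all 1, so H_0 = Z^2.
  H_1: rank ker ∂_1 − rank ∂_2 = (6 − 4) − 1 = 1, and the invariant factors of ∂_2 are all 1, so H_1 = Z.
  H_2: rank ker ∂_2 − rank ∂_3 = (1 − 1) − 0 = 0, and there is no ∂_3, so H_2 = 0.

H_0 ≅ Z^2,  H_1 ≅ Z,  H_2 = 0.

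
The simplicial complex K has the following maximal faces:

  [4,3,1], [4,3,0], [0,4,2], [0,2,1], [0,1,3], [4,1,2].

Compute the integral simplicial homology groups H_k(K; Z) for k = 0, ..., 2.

K has 5 vertices, 9 edges, 6 triangles.
rank ∂_0 = 0, rank ∂_1 = 4 ⇒ b_0 = 5 − 0 − 4 = 1; all invariant factors of ∂_1 are 1 so no torsion. So H_0 = Z.
rank ∂_1 = 4, rank ∂_2 = 5 ⇒ b_1 = 9 − 4 − 5 = 0; all invariant factors of ∂_2 are 1 so no torsion. So H_1 = 0.
rank ∂_2 = 5, rank ∂_3 = 0 ⇒ b_2 = 6 − 5 − 0 = 1. So H_2 = Z.

H_0 ≅ Z,  H_1 = 0,  H_2 ≅ Z.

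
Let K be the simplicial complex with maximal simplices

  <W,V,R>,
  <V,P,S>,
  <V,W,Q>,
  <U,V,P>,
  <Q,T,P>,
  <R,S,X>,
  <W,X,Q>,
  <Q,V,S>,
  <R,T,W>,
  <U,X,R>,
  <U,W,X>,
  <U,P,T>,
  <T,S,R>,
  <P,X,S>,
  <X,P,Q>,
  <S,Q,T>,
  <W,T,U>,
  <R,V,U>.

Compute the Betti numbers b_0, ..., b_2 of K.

b_0 = 1, b_1 = 1, b_2 = 0.

Take the total order P < Q < R < S < T < U < V < W < X on the vertex set. Then K (dimension 2) consists of the simplices:

  0-simplices (9): P, Q, R, S, T, U, V, W, X
  1-simplices (27): PQ, PS, PT, PU, PV, PX, QS, QT, QV, QW, QX, RS, RT, RU, RV, RW, RX, ST, SV, SX, TU, TW, UV, UW, UX, VW, WX
  2-simplices (18): PQT, PQX, PSV, PSX, PTU, PUV, QST, QSV, QVW, QWX, RST, RSX, RTW, RUV, RUX, RVW, TUW, UWX

so the chain groups are C_0 ≅ Z^9, C_1 ≅ Z^27, C_2 ≅ Z^18.

Boundary ∂_1: C_1 → C_0 is given by ∂[p,q] = [q] − [p]. For instance
  ∂PS = S − P.
As a 9×27 matrix over Z this has rank 8, with invariant factors (1,1,1,1,1,1,1,1).

∂_2: C_2 → C_1 acts by ∂[p,q,r] = [q,r] − [p,r] + [p,q]. For instance
  ∂QWX = WX − QX + QW,
  ∂RST = ST − RT + RS.
This gives a 27×18 integer matrix of rank 18; reducing to Smith normal form yields diagonal entries (1,1,1,1,1,1,1,1,1,1,1,1,1,1,1,1,1,2).

From H_k ≅ ker(∂_k) / im(∂_{k+1}) we obtain:

  H_0: rank C_0 − rank ∂_1 = 9 − 8 = 1, and the invariant factors of ∂_1 are all 1, so H_0 = Z.
  H_1: rank ker ∂_1 − rank ∂_2 = (27 − 8) − 18 = 1, and ∂_2 has invariant factor 2 > 1, so H_1 = Z ⊕ Z/2.
  H_2: rank ker ∂_2 − rank ∂_3 = (18 − 18) − 0 = 0, and there is no ∂_3, so H_2 = 0.

Hence the Betti numbers are b_0 = 1, b_1 = 1, b_2 = 0.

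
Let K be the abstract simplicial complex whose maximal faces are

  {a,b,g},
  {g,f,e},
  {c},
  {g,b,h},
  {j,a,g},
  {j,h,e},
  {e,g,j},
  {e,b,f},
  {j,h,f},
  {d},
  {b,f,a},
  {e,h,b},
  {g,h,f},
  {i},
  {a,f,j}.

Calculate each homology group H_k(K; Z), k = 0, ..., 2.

H_0 ≅ Z^4,  H_1 ≅ Z/2,  H_2 = 0.

We work with the vertex ordering a < b < c < d < e < f < g < h < i < j. The simplices of K, each written with vertices in increasing order, are:

  0-simplices (10): a, b, c, d, e, f, g, h, i, j
  1-simplices (18): ab, af, ag, aj, be, bf, bg, bh, ef, eg, eh, ej, fg, fh, fj, gh, gj, hj
  2-simplices (12): abf, abg, afj, agj, bef, beh, bgh, efg, egj, ehj, fgh, fhj

so the chain groups are C_0 ≅ Z^10, C_1 ≅ Z^18, C_2 ≅ Z^12.

The boundary map ∂_1: C_1 → C_0 is given by ∂[p,q] = [q] − [p]. For instance
  ∂eg = g − e.
As a 10×18 matrix over Z this has rank 6, with invariant factors (1,1,1,1,1,1).

∂_2: C_2 → C_1 acts by ∂[p,q,r] = [q,r] − [p,r] + [p,q]. For instance
  ∂abf = bf − af + ab,
  ∂fgh = gh − fh + fg.
The 18×12 boundary matrix has rank 12 and Smith normal form diag(1,1,1,1,1,1,1,1,1,1,1,2).

From H_k ≅ ker(∂_k) / im(∂_{k+1}) we obtain:

  H_0: rank C_0 − rank ∂_1 = 10 − 6 = 4, and the invariant factors of ∂_1 are all 1, so H_0 ≅ Z^4.
  H_1: rank ker ∂_1 − rank ∂_2 = (18 − 6) − 12 = 0, and ∂_2 has invariant factor 2 > 1, so H_1 ≅ Z/2.
  H_2: rank ker ∂_2 − rank ∂_3 = (12 − 12) − 0 = 0, and there is no ∂_3, so H_2 ≅ 0.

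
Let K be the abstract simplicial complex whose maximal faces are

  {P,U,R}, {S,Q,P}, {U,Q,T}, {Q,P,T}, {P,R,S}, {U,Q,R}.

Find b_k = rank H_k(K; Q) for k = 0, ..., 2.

Order the vertices as P < Q < R < S < T < U. Listing each simplex with vertices in this order, K has dimension 2 with simplices:

  0-simplices (6): P, Q, R, S, T, U
  1-simplices (12): PQ, PR, PS, PT, PU, QR, QS, QT, QU, RS, RU, TU
  2-simplices (6): PQS, PQT, PRS, PRU, QRU, QTU

Hence C_0 ≅ Z^6, C_1 ≅ Z^12, C_2 ≅ Z^6.

∂_1: C_1 → C_0 maps an edge to its endpoints' difference, ∂[p,q] = q − p. For instance
  ∂PS = S − P.
This gives a 6×12 integer matrix of rank 5; reducing to Smith normal form yields diagonal entries (1,1,1,1,1).

∂_2: C_2 → C_1 acts by ∂[p,q,r] = [q,r] − [p,r] + [p,q]. For instance
  ∂PRS = RS − PS + PR,
  ∂QTU = TU − QU + QT.
As a 12×6 matrix over Z this has rank 6, with invariant factors (1,1,1,1,1,1).

Computing H_k = (kernel of ∂_k) / (image of ∂_{k+1}):

  H_0: rank C_0 − rank ∂_1 = 6 − 5 = 1, and the invariant factors of ∂_1 are all 1, so H_0 = Z.
  H_1: rank ker ∂_1 − rank ∂_2 = (12 − 5) − 6 = 1, and the invariant factors of ∂_2 are all 1, so H_1 = Z.
  H_2: rank ker ∂_2 − rank ∂_3 = (6 − 6) − 0 = 0, and there is no ∂_3, so H_2 = 0.

As a check, the Euler characteristic is 6 − 12 + 6 = 0, which agrees with 1 − 1 + 0 = 0.

Hence the Betti numbers are b_0 = 1, b_1 = 1, b_2 = 0.

b_0 = 1, b_1 = 1, b_2 = 0.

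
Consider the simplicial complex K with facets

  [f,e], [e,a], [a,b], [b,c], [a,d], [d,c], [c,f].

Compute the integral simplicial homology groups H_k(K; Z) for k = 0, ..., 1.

We work with the vertex ordering a < b < c < d < e < f. The simplices of K, each written with vertices in increasing order, are:

  0-simplices (6): a, b, c, d, e, f
  1-simplices (7): ab, ad, ae, bc, cd, cf, ef

giving chain groups C_0 ≅ Z^6, C_1 ≅ Z^7.

Boundary ∂_1: C_1 → C_0 is given by ∂[p,q] = [q] − [p].
As a 6×7 matrix over Z this has rank 5, with invariant factors (1,1,1,1,1).

Computing H_k = (kernel of ∂_k) / (image of ∂_{k+1}):

  H_0: rank C_0 − rank ∂_1 = 6 − 5 = 1, and the invariant factors of ∂_1 are all 1, so H_0 = Z.
  H_1: rank ker ∂_1 − rank ∂_2 = (7 − 5) − 0 = 2, and there is no ∂_2, so H_1 = Z^2.

H_0 ≅ Z,  H_1 ≅ Z^2.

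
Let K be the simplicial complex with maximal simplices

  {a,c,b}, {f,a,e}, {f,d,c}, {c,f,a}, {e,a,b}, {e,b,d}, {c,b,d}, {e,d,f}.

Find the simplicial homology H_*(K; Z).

H_0 = Z,  H_1 = 0,  H_2 = Z.

K has 6 vertices, 12 edges, 8 triangles.
rank ∂_0 = 0, rank ∂_1 = 5 ⇒ b_0 = 6 − 0 − 5 = 1; all invariant factors of ∂_1 are 1 so no torsion. So H_0 ≅ Z.
rank ∂_1 = 5, rank ∂_2 = 7 ⇒ b_1 = 12 − 5 − 7 = 0; all invariant factors of ∂_2 are 1 so no torsion. So H_1 ≅ 0.
rank ∂_2 = 7, rank ∂_3 = 0 ⇒ b_2 = 8 − 7 − 0 = 1. So H_2 ≅ Z.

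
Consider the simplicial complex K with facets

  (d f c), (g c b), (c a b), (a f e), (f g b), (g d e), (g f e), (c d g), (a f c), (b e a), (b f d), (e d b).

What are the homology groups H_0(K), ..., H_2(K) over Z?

Fix the vertex order a < b < c < d < e < f < g and write every simplex with vertices in increasing order. Then dim K = 2 and the simplices of K are:

  0-simplices (7): a, b, c, d, e, f, g
  1-simplices (18): ab, ac, ae, af, bc, bd, be, bf, bg, cd, cf, cg, de, df, dg, ef, eg, fg
  2-simplices (12): abc, abe, acf, aef, bcg, bde, bdf, bfg, cdf, cdg, deg, efg

giving chain groups C_0 ≅ Z^7, C_1 ≅ Z^18, C_2 ≅ Z^12.

Boundary ∂_1: C_1 → C_0 sends each edge [p,q] (with p < q) to q − p. For instance
  ∂cg = g − c.
As a 7×18 matrix over Z this has rank 6, with invariant factors (1,1,1,1,1,1).

The boundary map ∂_2: C_2 → C_1 acts by ∂[p,q,r] = [q,r] − [p,r] + [p,q]. For instance
  ∂cdf = df − cf + cd,
  ∂bfg = fg − bg + bf.
As a 18×12 matrix over Z this has rank 12, with invariant factors (1,1,1,1,1,1,1,1,1,1,1,2).

Now H_k = ker ∂_k / im ∂_{k+1}, so:

  H_0: rank C_0 − rank ∂_1 = 7 − 6 = 1, and the invariant factors of ∂_1 are all 1, so H_0 ≅ Z.
  H_1: rank ker ∂_1 − rank ∂_2 = (18 − 6) − 12 = 0, and ∂_2 has invariant factor 2 > 1, so H_1 ≅ Z/2.
  H_2: rank ker ∂_2 − rank ∂_3 = (12 − 12) − 0 = 0, and there is no ∂_3, so H_2 ≅ 0.

As a check, the Euler characteristic is 7 − 18 + 12 = 1, which agrees with 1 − 0 + 0 = 1.

H_0 = Z,  H_1 = Z/2,  H_2 = 0.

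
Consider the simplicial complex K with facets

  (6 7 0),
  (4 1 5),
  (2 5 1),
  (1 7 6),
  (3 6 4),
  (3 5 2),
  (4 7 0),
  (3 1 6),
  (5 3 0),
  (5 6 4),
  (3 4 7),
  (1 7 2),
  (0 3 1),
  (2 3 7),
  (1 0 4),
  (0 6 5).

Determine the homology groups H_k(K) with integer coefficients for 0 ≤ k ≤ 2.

H_0 ≅ Z,  H_1 ≅ Z^2,  H_2 ≅ Z.

We work with the vertex ordering 0 < 1 < 2 < 3 < 4 < 5 < 6 < 7. The simplices of K, each written with vertices in increasing order, are:

  0-simplices (8): [0], [1], [2], [3], [4], [5], [6], [7]
  1-simplices (24): (24 of them)
  2-simplices (16): [0,1,3], [0,1,4], [0,3,5], [0,4,7], [0,5,6], [0,6,7], [1,2,5], [1,2,7], [1,3,6], [1,4,5], [1,6,7], [2,3,5], [2,3,7], [3,4,6], [3,4,7], [4,5,6]

Hence C_0 ≅ Z^8, C_1 ≅ Z^24, C_2 ≅ Z^16.

∂_1: C_1 → C_0 maps an edge to its endpoints' difference, ∂[p,q] = q − p. For instance
  ∂[1,6] = [6] − [1].
The resulting 8×24 matrix has rank 7, and its Smith normal form has invariant factors (1,1,1,1,1,1,1).

Boundary ∂_2: C_2 → C_1 sends each 2-simplex [p,q,r] to [q,r] − [p,r] + [p,q]. For instance
  ∂[0,6,7] = [6,7] − [0,7] + [0,6],
  ∂[1,3,6] = [3,6] − [1,6] + [1,3].
The resulting 24×16 matrix has rank 15, and its Smith normal form has invariant factors (1,1,1,1,1,1,1,1,1,1,1,1,1,1,1).

Computing H_k = (kernel of ∂_k) / (image of ∂_{k+1}):

  H_0: rank C_0 − rank ∂_1 = 8 − 7 = 1, and the invariant factors of ∂_1 are all 1, so H_0 = Z.
  H_1: rank ker ∂_1 − rank ∂_2 = (24 − 7) − 15 = 2, and the invariant factors of ∂_2 are all 1, so H_1 = Z^2.
  H_2: rank ker ∂_2 − rank ∂_3 = (16 − 15) − 0 = 1, and there is no ∂_3, so H_2 = Z.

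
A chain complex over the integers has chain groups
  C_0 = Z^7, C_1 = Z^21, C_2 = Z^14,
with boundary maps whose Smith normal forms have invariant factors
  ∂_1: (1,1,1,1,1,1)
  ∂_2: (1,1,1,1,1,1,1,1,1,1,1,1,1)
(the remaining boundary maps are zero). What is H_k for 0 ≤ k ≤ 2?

H_0 ≅ Z,  H_1 ≅ Z^2,  H_2 ≅ Z.

H_0: b_0 = 7 − 0 − 6 = 1; torsion from ∂_1 factors > 1: none. So H_0 ≅ Z.
H_1: b_1 = 21 − 6 − 13 = 2; torsion from ∂_2 factors > 1: none. So H_1 ≅ Z^2.
H_2: b_2 = 14 − 13 − 0 = 1; torsion from ∂_3 factors > 1: none. So H_2 ≅ Z.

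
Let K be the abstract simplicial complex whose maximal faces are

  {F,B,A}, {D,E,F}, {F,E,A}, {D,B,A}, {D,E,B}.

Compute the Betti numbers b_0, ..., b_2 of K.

b_0 = 1, b_1 = 1, b_2 = 0.

Take the total order A < B < D < E < F on the vertex set. Then K (dimension 2) consists of the simplices:

  0-simplices (5): A, B, D, E, F
  1-simplices (10): AB, AD, AE, AF, BD, BE, BF, DE, DF, EF
  2-simplices (5): ABD, ABF, AEF, BDE, DEF

so the chain groups are C_0 ≅ Z^5, C_1 ≅ Z^10, C_2 ≅ Z^5.

The boundary map ∂_1: C_1 → C_0 maps an edge to its endpoints' difference, ∂[p,q] = q − p.
The resulting 5×10 matrix has rank 4, and its Smith normal form has invariant factors (1,1,1,1).

The boundary map ∂_2: C_2 → C_1 acts by ∂[p,q,r] = [q,r] − [p,r] + [p,q]. For instance
  ∂ABF = BF − AF + AB,
  ∂DEF = EF − DF + DE.
The 10×5 boundary matrix has rank 5 and Smith normal form diag(1,1,1,1,1).

Computing H_k = (kernel of ∂_k) / (image of ∂_{k+1}):

  H_0: rank C_0 − rank ∂_1 = 5 − 4 = 1, and the invariant factors of ∂_1 are all 1, so H_0 = Z.
  H_1: rank ker ∂_1 − rank ∂_2 = (10 − 4) − 5 = 1, and the invariant factors of ∂_2 are all 1, so H_1 = Z.
  H_2: rank ker ∂_2 − rank ∂_3 = (5 − 5) − 0 = 0, and there is no ∂_3, so H_2 = 0.

As a check, the Euler characteristic is 5 − 10 + 5 = 0, which agrees with 1 − 1 + 0 = 0.
(K is a triangulation of the Möbius band.)

Hence the Betti numbers are b_0 = 1, b_1 = 1, b_2 = 0.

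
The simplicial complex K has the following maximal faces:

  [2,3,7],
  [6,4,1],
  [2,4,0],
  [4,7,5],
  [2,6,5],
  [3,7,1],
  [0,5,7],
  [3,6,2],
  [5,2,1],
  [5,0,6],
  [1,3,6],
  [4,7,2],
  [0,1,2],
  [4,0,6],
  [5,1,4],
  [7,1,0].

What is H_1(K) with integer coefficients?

H_1 = Z^2.

Order the vertices as 0 < 1 < 2 < 3 < 4 < 5 < 6 < 7. Listing each simplex with vertices in this order, K has dimension 2 with simplices:

  0-simplices (8): [0], [1], [2], [3], [4], [5], [6], [7]
  1-simplices (24): (24 of them)
  2-simplices (16): [0,1,2], [0,1,7], [0,2,4], [0,4,6], [0,5,6], [0,5,7], [1,2,5], [1,3,6], [1,3,7], [1,4,5], [1,4,6], [2,3,6], [2,3,7], [2,4,7], [2,5,6], [4,5,7]

so the chain groups are C_0 ≅ Z^8, C_1 ≅ Z^24, C_2 ≅ Z^16.

The boundary map ∂_1: C_1 → C_0 maps an edge to its endpoints' difference, ∂[p,q] = q − p. For instance
  ∂[1,3] = [3] − [1].
This gives a 8×24 integer matrix of rank 7; reducing to Smith normal form yields diagonal entries (1,1,1,1,1,1,1).

The boundary map ∂_2: C_2 → C_1 acts by ∂[p,q,r] = [q,r] − [p,r] + [p,q]. For instance
  ∂[1,4,6] = [4,6] − [1,6] + [1,4],
  ∂[1,3,6] = [3,6] − [1,6] + [1,3].
As a 24×16 matrix over Z this has rank 15, with invariant factors (1,1,1,1,1,1,1,1,1,1,1,1,1,1,1).

Reading off H_k = ker ∂_k / im ∂_{k+1}:

  H_1: rank ker ∂_1 − rank ∂_2 = (24 − 7) − 15 = 2, and the invariant factors of ∂_2 are all 1, so H_1 = Z^2.

(K is a triangulation of the torus T^2.)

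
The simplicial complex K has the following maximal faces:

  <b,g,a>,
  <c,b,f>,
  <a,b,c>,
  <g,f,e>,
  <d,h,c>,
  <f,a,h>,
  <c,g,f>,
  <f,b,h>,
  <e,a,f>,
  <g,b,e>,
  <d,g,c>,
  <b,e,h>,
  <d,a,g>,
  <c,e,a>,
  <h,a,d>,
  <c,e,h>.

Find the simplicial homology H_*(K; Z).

H_0 = Z,  H_1 = Z^2,  H_2 = Z.

We work with the vertex ordering a < b < c < d < e < f < g < h. The simplices of K, each written with vertices in increasing order, are:

  0-simplices (8): a, b, c, d, e, f, g, h
  1-simplices (24): ab, ac, ad, ae, af, ag, ah, bc, be, bf, bg, bh, cd, ce, cf, cg, ch, dg, dh, ef, eg, eh, fg, fh
  2-simplices (16): abc, abg, ace, adg, adh, aef, afh, bcf, beg, beh, bfh, cdg, cdh, ceh, cfg, efg

Hence C_0 ≅ Z^8, C_1 ≅ Z^24, C_2 ≅ Z^16.

Boundary ∂_1: C_1 → C_0 maps an edge to its endpoints' difference, ∂[p,q] = q − p. For instance
  ∂ab = b − a.
The 8×24 boundary matrix has rank 7 and Smith normal form diag(1,1,1,1,1,1,1).

Boundary ∂_2: C_2 → C_1 maps a triangle to the signed sum of its edges. For instance
  ∂abg = bg − ag + ab,
  ∂efg = fg − eg + ef.
The 24×16 boundary matrix has rank 15 and Smith normal form diag(1,1,1,1,1,1,1,1,1,1,1,1,1,1,1).

From H_k ≅ ker(∂_k) / im(∂_{k+1}) we obtain:

  H_0: rank C_0 − rank ∂_1 = 8 − 7 = 1, and the invariant factors of ∂_1 are all 1, so H_0 = Z.
  H_1: rank ker ∂_1 − rank ∂_2 = (24 − 7) − 15 = 2, and the invariant factors of ∂_2 are all 1, so H_1 = Z^2.
  H_2: rank ker ∂_2 − rank ∂_3 = (16 − 15) − 0 = 1, and there is no ∂_3, so H_2 = Z.

As a check, the Euler characteristic is 8 − 24 + 16 = 0, which agrees with 1 − 2 + 1 = 0.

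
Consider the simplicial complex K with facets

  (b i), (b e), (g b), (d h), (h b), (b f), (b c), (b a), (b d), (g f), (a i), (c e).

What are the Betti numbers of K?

b_0 = 1, b_1 = 4.

We work with the vertex ordering a < b < c < d < e < f < g < h < i. The simplices of K, each written with vertices in increasing order, are:

  0-simplices (9): a, b, c, d, e, f, g, h, i
  1-simplices (12): ab, ai, bc, bd, be, bf, bg, bh, bi, ce, dh, fg

Hence C_0 ≅ Z^9, C_1 ≅ Z^12.

Boundary ∂_1: C_1 → C_0 is given by ∂[p,q] = [q] − [p].
The 9×12 boundary matrix has rank 8 and Smith normal form diag(1,1,1,1,1,1,1,1).

Now H_k = ker ∂_k / im ∂_{k+1}, so:

  H_0: rank C_0 − rank ∂_1 = 9 − 8 = 1, and the invariant factors of ∂_1 are all 1, so H_0 = Z.
  H_1: rank ker ∂_1 − rank ∂_2 = (12 − 8) − 0 = 4, and there is no ∂_2, so H_1 = Z^4.

As a check, the Euler characteristic is 9 − 12 = -3, which agrees with 1 − 4 = -3.

Hence the Betti numbers are b_0 = 1, b_1 = 4.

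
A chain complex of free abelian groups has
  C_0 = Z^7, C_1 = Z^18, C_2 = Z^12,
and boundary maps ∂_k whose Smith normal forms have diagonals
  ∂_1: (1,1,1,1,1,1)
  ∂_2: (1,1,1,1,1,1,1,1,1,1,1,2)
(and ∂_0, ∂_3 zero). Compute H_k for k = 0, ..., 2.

H_0 = Z,  H_1 = Z/2Z,  H_2 = 0.

H_0: b_0 = 7 − 0 − 6 = 1; torsion from ∂_1 factors > 1: none. So H_0 = Z.
H_1: b_1 = 18 − 6 − 12 = 0; torsion from ∂_2 factors > 1: [2]. So H_1 = Z/2Z.
H_2: b_2 = 12 − 12 − 0 = 0; torsion from ∂_3 factors > 1: none. So H_2 = 0.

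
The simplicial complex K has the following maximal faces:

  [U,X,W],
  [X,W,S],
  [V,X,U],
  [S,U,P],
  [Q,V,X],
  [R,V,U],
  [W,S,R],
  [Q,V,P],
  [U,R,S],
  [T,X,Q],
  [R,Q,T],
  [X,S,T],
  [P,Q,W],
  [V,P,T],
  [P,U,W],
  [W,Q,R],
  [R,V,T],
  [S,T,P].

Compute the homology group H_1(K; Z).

Order the vertices as P < Q < R < S < T < U < V < W < X. Listing each simplex with vertices in this order, K has dimension 2 with simplices:

  0-simplices (9): P, Q, R, S, T, U, V, W, X
  1-simplices (27): PQ, PS, PT, PU, PV, PW, QR, QT, QV, QW, QX, RS, RT, RU, RV, RW, ST, SU, SW, SX, TV, TX, UV, UW, UX, VX, WX
  2-simplices (18): PQV, PQW, PST, PSU, PTV, PUW, QRT, QRW, QTX, QVX, RSU, RSW, RTV, RUV, STX, SWX, UVX, UWX

giving chain groups C_0 ≅ Z^9, C_1 ≅ Z^27, C_2 ≅ Z^18.

The boundary map ∂_1: C_1 → C_0 sends each edge [p,q] (with p < q) to q − p.
The resulting 9×27 matrix has rank 8, and its Smith normal form has invariant factors (1,1,1,1,1,1,1,1).

∂_2: C_2 → C_1 sends each 2-simplex [p,q,r] to [q,r] − [p,r] + [p,q]. For instance
  ∂QTX = TX − QX + QT,
  ∂RUV = UV − RV + RU.
This gives a 27×18 integer matrix of rank 18; reducing to Smith normal form yields diagonal entries (1,1,1,1,1,1,1,1,1,1,1,1,1,1,1,1,1,2).

Now H_k = ker ∂_k / im ∂_{k+1}, so:

  H_1: rank ker ∂_1 − rank ∂_2 = (27 − 8) − 18 = 1, and ∂_2 has invariant factor 2 > 1, so H_1 = Z ⊕ Z/2Z.

(K is a triangulation of the Klein bottle.)

H_1 = Z ⊕ Z/2Z.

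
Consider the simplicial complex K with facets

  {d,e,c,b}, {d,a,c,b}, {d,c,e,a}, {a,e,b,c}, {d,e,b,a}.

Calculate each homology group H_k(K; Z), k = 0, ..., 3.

Take the total order a < b < c < d < e on the vertex set. Then K (dimension 3) consists of the simplices:

  0-simplices (5): a, b, c, d, e
  1-simplices (10): ab, ac, ad, ae, bc, bd, be, cd, ce, de
  2-simplices (10): abc, abd, abe, acd, ace, ade, bcd, bce, bde, cde
  3-simplices (5): abcd, abce, abde, acde, bcde

so the chain groups are C_0 ≅ Z^5, C_1 ≅ Z^10, C_2 ≅ Z^10, C_3 ≅ Z^5.

∂_1: C_1 → C_0 sends each edge [p,q] (with p < q) to q − p. For instance
  ∂de = e − d.
This gives a 5×10 integer matrix of rank 4; reducing to Smith normal form yields diagonal entries (1,1,1,1).

Boundary ∂_2: C_2 → C_1 maps a triangle to the signed sum of its edges. For instance
  ∂abe = be − ae + ab,
  ∂cde = de − ce + cd.
The resulting 10×10 matrix has rank 6, and its Smith normal form has invariant factors (1,1,1,1,1,1).

Boundary ∂_3: C_3 → C_2 sends each 3-simplex σ to the alternating sum Σ_i (−1)^i (σ with its i-th vertex removed). For instance
  ∂abce = bce − ace + abe − abc,
  ∂abcd = bcd − acd + abd − abc.
As a 10×5 matrix over Z this has rank 4, with invariant factors (1,1,1,1).

From H_k ≅ ker(∂_k) / im(∂_{k+1}) we obtain:

  H_0: rank C_0 − rank ∂_1 = 5 − 4 = 1, and the invariant factors of ∂_1 are all 1, so H_0 = Z.
  H_1: rank ker ∂_1 − rank ∂_2 = (10 − 4) − 6 = 0, and the invariant factors of ∂_2 are all 1, so H_1 = 0.
  H_2: rank ker ∂_2 − rank ∂_3 = (10 − 6) − 4 = 0, and the invariant factors of ∂_3 are all 1, so H_2 = 0.
  H_3: rank ker ∂_3 − rank ∂_4 = (5 − 4) − 0 = 1, and there is no ∂_4, so H_3 = Z.

H_0 = Z,  H_1 = 0,  H_2 = 0,  H_3 = Z.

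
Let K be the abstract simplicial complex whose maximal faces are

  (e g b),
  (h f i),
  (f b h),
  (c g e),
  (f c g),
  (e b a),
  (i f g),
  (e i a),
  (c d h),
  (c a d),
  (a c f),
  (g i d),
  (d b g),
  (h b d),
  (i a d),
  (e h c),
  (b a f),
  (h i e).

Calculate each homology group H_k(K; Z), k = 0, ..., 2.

We work with the vertex ordering a < b < c < d < e < f < g < h < i. The simplices of K, each written with vertices in increasing order, are:

  0-simplices (9): a, b, c, d, e, f, g, h, i
  1-simplices (27): ab, ac, ad, ae, af, ai, bd, be, bf, bg, bh, cd, ce, cf, cg, ch, dg, dh, di, eg, eh, ei, fg, fh, fi, gi, hi
  2-simplices (18): abe, abf, acd, acf, adi, aei, bdg, bdh, beg, bfh, cdh, ceg, ceh, cfg, dgi, ehi, fgi, fhi

so the chain groups are C_0 ≅ Z^9, C_1 ≅ Z^27, C_2 ≅ Z^18.

∂_1: C_1 → C_0 maps an edge to its endpoints' difference, ∂[p,q] = q − p.
The 9×27 boundary matrix has rank 8 and Smith normal form diag(1,1,1,1,1,1,1,1).

The boundary map ∂_2: C_2 → C_1 maps a triangle to the signed sum of its edges. For instance
  ∂bfh = fh − bh + bf,
  ∂fhi = hi − fi + fh.
The resulting 27×18 matrix has rank 17, and its Smith normal form has invariant factors (1,1,1,1,1,1,1,1,1,1,1,1,1,1,1,1,1).

Computing H_k = (kernel of ∂_k) / (image of ∂_{k+1}):

  H_0: rank C_0 − rank ∂_1 = 9 − 8 = 1, and the invariant factors of ∂_1 are all 1, so H_0 = Z.
  H_1: rank ker ∂_1 − rank ∂_2 = (27 − 8) − 17 = 2, and the invariant factors of ∂_2 are all 1, so H_1 = Z^2.
  H_2: rank ker ∂_2 − rank ∂_3 = (18 − 17) − 0 = 1, and there is no ∂_3, so H_2 = Z.

As a check, the Euler characteristic is 9 − 27 + 18 = 0, which agrees with 1 − 2 + 1 = 0.
(K is a triangulation of the torus T^2.)

H_0 = Z,  H_1 = Z^2,  H_2 = Z.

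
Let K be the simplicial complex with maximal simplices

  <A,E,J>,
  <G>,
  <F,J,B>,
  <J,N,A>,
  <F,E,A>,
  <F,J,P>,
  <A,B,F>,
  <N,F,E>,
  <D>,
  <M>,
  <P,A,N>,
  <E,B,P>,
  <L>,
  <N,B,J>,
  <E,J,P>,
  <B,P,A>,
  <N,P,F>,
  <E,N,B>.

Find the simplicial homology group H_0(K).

H_0 = Z^5.

We work with the vertex ordering A < B < D < E < F < G < J < L < M < N < P. The simplices of K, each written with vertices in increasing order, are:

  0-simplices (11): A, B, D, E, F, G, J, L, M, N, P
  1-simplices (21): AB, AE, AF, AJ, AN, AP, BE, BF, BJ, BN, BP, EF, EJ, EN, EP, FJ, FN, FP, JN, JP, NP
  2-simplices (14): ABF, ABP, AEF, AEJ, AJN, ANP, BEN, BEP, BFJ, BJN, EFN, EJP, FJP, FNP

so the chain groups are C_0 ≅ Z^11, C_1 ≅ Z^21, C_2 ≅ Z^14.

The boundary map ∂_1: C_1 → C_0 sends each edge [p,q] (with p < q) to q − p. For instance
  ∂BJ = J − B.
The 11×21 boundary matrix has rank 6 and Smith normal form diag(1,1,1,1,1,1).

∂_2: C_2 → C_1 maps a triangle to the signed sum of its edges. For instance
  ∂ANP = NP − AP + AN,
  ∂BFJ = FJ − BJ + BF.
The 21×14 boundary matrix has rank 13 and Smith normal form diag(1,1,1,1,1,1,1,1,1,1,1,1,1).

From H_k ≅ ker(∂_k) / im(∂_{k+1}) we obtain:

  H_0: rank C_0 − rank ∂_1 = 11 − 6 = 5, and the invariant factors of ∂_1 are all 1, so H_0 ≅ Z^5.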